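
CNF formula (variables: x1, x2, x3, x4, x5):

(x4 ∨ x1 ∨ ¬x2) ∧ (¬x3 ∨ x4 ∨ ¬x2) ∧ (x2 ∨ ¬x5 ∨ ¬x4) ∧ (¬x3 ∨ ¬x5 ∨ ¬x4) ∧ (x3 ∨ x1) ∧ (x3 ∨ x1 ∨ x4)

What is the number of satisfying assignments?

15

Case analysis on x4 and x3:
  x4=1, x3=1: remaining (x1,x2,x5) ∈ {(0,0,0); (0,1,0); (1,0,0); (1,1,0)} — 4.
  x4=1, x3=0: remaining (x1,x2,x5) ∈ {(1,0,0); (1,1,0); (1,1,1)} — 3.
  x4=0, x3=1: remaining (x1,x2,x5) ∈ {(0,0,0); (0,0,1); (1,0,0); (1,0,1)} — 4.
  x4=0, x3=0: remaining (x1,x2,x5) ∈ {(1,0,0); (1,0,1); (1,1,0); (1,1,1)} — 4.
Total: 4 + 3 + 4 + 4 = 15.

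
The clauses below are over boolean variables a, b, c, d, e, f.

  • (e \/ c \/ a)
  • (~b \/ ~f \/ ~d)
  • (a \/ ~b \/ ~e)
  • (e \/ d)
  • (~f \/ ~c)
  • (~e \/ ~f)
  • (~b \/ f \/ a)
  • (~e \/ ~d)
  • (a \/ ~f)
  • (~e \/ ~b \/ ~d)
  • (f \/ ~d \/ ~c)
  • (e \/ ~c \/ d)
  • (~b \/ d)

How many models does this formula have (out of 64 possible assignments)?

Satisfying assignments:
  a=F b=F c=F d=F e=T f=F
  a=F b=F c=T d=F e=T f=F
  a=T b=F c=F d=F e=T f=F
  a=T b=F c=F d=T e=F f=F
  a=T b=F c=F d=T e=F f=T
  a=T b=F c=T d=F e=T f=F
  a=T b=T c=F d=T e=F f=F
Count: 7.

7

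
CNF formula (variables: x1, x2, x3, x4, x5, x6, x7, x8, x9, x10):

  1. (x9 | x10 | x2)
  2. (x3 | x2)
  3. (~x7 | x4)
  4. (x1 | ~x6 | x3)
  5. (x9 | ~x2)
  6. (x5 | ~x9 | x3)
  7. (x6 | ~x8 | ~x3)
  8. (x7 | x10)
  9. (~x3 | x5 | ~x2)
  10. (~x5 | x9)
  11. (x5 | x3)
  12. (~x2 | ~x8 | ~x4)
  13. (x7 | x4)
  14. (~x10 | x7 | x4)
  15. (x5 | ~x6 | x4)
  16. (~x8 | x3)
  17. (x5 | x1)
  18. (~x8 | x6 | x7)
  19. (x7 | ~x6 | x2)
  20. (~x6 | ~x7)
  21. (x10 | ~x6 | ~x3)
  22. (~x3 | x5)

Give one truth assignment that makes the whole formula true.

x1=1, x2=1, x3=1, x4=1, x5=1, x6=0, x7=1, x8=0, x9=1, x10=1

x1 occurs only positively in the remaining clauses — set x1 = True.
x8 occurs only negated in the remaining clauses — set x8 = False.
Set x2 = True and propagate.
  then x9 is forced to True.
Branch on x3: take x3 = True.
  then x5 is forced to True.
Branch on x4: take x4 = True.
For the remaining variables, x6 = False, x7 = True, x10 = True works.
Every clause has at least one true literal under this assignment.
Check each clause:
  1. (x10 | x2 | x9) — x9 is true.
  2. (x3 | x2) — x2 is true.
  3. (x4 | ~x7) — x4 is true.
  4. (x3 | x1 | ~x6) — x1 is true.
  5. (~x2 | x9) — x9 is true.
  6. (~x9 | x5 | x3) — x3 is true.
  7. (x6 | ~x8 | ~x3) — ~x8 is true.
  8. (x10 | x7) — x10 is true.
  9. (x5 | ~x2 | ~x3) — x5 is true.
  10. (~x5 | x9) — x9 is true.
  11. (x5 | x3) — x3 is true.
  12. (~x4 | ~x8 | ~x2) — ~x8 is true.
  13. (x7 | x4) — x4 is true.
  14. (x7 | x4 | ~x10) — x4 is true.
  15. (x4 | ~x6 | x5) — ~x6 is true.
  16. (~x8 | x3) — ~x8 is true.
  17. (x1 | x5) — x1 is true.
  18. (x6 | x7 | ~x8) — ~x8 is true.
  19. (x7 | ~x6 | x2) — x2 is true.
  20. (~x6 | ~x7) — ~x6 is true.
  21. (~x6 | x10 | ~x3) — ~x6 is true.
  22. (~x3 | x5) — x5 is true.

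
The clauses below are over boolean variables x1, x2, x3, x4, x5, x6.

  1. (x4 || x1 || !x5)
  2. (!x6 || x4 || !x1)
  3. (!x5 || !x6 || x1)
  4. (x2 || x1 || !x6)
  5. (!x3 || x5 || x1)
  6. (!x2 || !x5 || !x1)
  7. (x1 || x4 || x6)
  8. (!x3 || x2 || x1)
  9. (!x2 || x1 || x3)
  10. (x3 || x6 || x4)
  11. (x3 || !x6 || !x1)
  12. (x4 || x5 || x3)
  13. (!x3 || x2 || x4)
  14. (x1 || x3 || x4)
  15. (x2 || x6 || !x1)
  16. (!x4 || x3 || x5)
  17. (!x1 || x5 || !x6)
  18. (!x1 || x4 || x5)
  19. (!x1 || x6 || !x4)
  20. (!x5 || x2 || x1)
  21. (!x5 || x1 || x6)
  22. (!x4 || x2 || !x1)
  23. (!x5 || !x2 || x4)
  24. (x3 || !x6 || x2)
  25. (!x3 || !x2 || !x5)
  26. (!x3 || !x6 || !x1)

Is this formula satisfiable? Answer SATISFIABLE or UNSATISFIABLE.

UNSATISFIABLE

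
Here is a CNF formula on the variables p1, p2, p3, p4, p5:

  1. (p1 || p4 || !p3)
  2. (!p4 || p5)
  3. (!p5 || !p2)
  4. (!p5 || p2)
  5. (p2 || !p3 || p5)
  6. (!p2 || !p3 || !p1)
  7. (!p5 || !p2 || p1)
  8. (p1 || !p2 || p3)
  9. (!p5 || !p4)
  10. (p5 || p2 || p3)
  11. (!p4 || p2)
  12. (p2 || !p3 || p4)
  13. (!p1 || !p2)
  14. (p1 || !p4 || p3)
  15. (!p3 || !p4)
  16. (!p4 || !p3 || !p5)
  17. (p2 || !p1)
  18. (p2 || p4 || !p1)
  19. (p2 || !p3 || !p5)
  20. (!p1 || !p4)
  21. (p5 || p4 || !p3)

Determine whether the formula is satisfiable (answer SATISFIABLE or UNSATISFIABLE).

p2 = True:
  propagation gives p5=False, p4=False, p1=False, p3=False; an empty clause results — contradiction.
p2 = False:
  propagation gives p5=False, p4=False, p3=False; an empty clause results — contradiction.
Every branch closes, so no satisfying assignment exists.

UNSATISFIABLE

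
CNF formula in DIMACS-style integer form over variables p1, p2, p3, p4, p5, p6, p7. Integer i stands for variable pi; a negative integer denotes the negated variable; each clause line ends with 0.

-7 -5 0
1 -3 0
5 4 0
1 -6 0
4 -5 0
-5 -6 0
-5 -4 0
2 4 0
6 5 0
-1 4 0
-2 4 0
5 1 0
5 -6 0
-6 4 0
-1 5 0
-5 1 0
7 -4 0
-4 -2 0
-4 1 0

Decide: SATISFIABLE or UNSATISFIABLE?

p4 = True:
  propagation gives p5=False, p6=True; an empty clause results — contradiction.
p4 = False:
  propagation gives p5=True; an empty clause results — contradiction.
Every branch closes, so no satisfying assignment exists.

UNSATISFIABLE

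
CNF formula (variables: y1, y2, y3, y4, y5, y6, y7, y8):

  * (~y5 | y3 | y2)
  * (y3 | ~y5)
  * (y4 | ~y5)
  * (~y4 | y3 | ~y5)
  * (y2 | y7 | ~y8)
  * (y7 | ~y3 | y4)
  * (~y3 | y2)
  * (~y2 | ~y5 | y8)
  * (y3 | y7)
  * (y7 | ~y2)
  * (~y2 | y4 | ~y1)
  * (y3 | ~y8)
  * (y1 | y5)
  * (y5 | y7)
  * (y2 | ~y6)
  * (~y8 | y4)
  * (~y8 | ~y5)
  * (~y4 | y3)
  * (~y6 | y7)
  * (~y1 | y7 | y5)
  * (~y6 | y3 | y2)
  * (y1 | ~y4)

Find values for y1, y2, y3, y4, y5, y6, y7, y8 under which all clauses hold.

y1=True, y2=True, y3=True, y4=True, y5=False, y6=False, y7=True, y8=True

Check each clause:
  1. (y3 | y2 | ~y5) — y2 is true.
  2. (~y5 | y3) — y3 is true.
  3. (y4 | ~y5) — ~y5 is true.
  4. (~y5 | y3 | ~y4) — y3 is true.
  5. (y2 | y7 | ~y8) — y2 is true.
  6. (~y3 | y7 | y4) — y4 is true.
  7. (~y3 | y2) — y2 is true.
  8. (y8 | ~y2 | ~y5) — y8 is true.
  9. (y7 | y3) — y3 is true.
  10. (y7 | ~y2) — y7 is true.
  11. (~y1 | y4 | ~y2) — y4 is true.
  12. (y3 | ~y8) — y3 is true.
  13. (y5 | y1) — y1 is true.
  14. (y7 | y5) — y7 is true.
  15. (~y6 | y2) — ~y6 is true.
  16. (~y8 | y4) — y4 is true.
  17. (~y5 | ~y8) — ~y5 is true.
  18. (~y4 | y3) — y3 is true.
  19. (y7 | ~y6) — ~y6 is true.
  20. (y5 | y7 | ~y1) — y7 is true.
  21. (y2 | y3 | ~y6) — ~y6 is true.
  22. (y1 | ~y4) — y1 is true.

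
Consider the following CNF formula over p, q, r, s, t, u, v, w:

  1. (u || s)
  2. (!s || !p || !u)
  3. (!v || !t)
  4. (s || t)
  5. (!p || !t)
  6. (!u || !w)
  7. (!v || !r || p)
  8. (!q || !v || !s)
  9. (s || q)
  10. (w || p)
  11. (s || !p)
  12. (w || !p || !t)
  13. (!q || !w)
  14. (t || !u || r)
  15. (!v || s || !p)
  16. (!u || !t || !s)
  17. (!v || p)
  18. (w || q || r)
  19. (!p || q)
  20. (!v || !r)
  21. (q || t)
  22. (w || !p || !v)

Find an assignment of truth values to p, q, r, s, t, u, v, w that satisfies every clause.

p=F, q=F, r=F, s=T, t=T, u=F, v=F, w=T

Check each clause:
  1. (s || u) — s is true.
  2. (!s || !p || !u) — !u is true.
  3. (!v || !t) — !v is true.
  4. (t || s) — s is true.
  5. (!t || !p) — !p is true.
  6. (!u || !w) — !u is true.
  7. (p || !r || !v) — !r is true.
  8. (!v || !s || !q) — !v is true.
  9. (q || s) — s is true.
  10. (p || w) — w is true.
  11. (s || !p) — s is true.
  12. (!p || w || !t) — w is true.
  13. (!q || !w) — !q is true.
  14. (r || t || !u) — !u is true.
  15. (!v || s || !p) — !v is true.
  16. (!t || !s || !u) — !u is true.
  17. (!v || p) — !v is true.
  18. (r || q || w) — w is true.
  19. (!p || q) — !p is true.
  20. (!r || !v) — !v is true.
  21. (t || q) — t is true.
  22. (w || !v || !p) — w is true.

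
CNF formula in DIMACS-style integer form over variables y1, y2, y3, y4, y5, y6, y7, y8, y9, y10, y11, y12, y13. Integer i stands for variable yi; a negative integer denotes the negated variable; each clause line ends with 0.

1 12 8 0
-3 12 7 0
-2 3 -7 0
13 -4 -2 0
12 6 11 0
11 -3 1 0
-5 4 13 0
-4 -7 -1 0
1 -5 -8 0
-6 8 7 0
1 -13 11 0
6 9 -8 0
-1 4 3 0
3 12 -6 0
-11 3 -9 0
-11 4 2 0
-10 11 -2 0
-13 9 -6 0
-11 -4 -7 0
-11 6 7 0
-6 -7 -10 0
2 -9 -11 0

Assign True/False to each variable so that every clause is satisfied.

Pure literal: y12 appears only positively; assign y12 = True.
Try y1 = True.
Branch on y2: take y2 = True.
For the remaining variables, y3 = True, y4 = False, y5 = True, y6 = False, y7 = True, y8 = False, y9 = True, y10 = True, y11 = True, y13 = True works.
Every clause has at least one true literal under this assignment.

y1=True, y2=True, y3=True, y4=False, y5=True, y6=False, y7=True, y8=False, y9=True, y10=True, y11=True, y12=True, y13=True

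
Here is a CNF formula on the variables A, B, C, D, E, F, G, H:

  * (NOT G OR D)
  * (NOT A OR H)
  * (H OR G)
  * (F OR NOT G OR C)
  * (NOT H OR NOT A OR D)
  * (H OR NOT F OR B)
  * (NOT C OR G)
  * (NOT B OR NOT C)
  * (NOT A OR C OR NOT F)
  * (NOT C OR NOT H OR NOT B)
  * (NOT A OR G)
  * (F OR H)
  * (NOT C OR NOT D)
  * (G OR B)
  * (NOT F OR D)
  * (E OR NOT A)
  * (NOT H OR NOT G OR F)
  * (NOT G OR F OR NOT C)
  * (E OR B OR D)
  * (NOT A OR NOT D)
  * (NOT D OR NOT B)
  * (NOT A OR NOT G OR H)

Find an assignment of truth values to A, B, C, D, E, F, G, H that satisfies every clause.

Pure literal: A appears only negated; assign A = False.
E occurs only positively in the remaining clauses — set E = True.
Branch on B: take B = True.
  then C is forced to False.
  then D is forced to False.
  then G is forced to False.
  then H is forced to True.
  then F is forced to False.
Every clause has at least one true literal under this assignment.

A=F  B=T  C=F  D=F  E=T  F=F  G=F  H=T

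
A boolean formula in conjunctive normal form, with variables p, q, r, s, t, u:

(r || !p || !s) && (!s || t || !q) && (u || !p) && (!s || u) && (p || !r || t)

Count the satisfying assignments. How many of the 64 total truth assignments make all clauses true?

28

Split on p, then s.
  p=1, s=1: remaining (q,r,t,u) ∈ {(0,1,0,1); (0,1,1,1); (1,1,1,1)} — 3.
  p=1, s=0: forces u=1; q, r, t free → 2^3 = 8.
  p=0, s=1: 5 of the 16 assignments to (q,r,t,u) work.
  p=0, s=0: q, u free; 3 ways for (r,t) × 2^2 = 12.
Total: 3 + 8 + 5 + 12 = 28.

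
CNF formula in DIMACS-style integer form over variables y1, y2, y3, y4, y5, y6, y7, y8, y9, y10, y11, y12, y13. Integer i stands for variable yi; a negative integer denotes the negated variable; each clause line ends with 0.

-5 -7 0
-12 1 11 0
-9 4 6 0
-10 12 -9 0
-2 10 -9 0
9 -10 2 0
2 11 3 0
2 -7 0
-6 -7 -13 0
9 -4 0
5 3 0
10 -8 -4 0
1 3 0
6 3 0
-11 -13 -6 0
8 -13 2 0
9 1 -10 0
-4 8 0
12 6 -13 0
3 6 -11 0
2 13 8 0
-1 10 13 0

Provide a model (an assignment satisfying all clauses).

y1 = True, y2 = False, y3 = True, y4 = True, y5 = False, y6 = False, y7 = False, y8 = True, y9 = True, y10 = True, y11 = False, y12 = True, y13 = False

Check each clause:
  1. {¬y5, ¬y7} — ¬y7 is true.
  2. {¬y12, y1, y11} — y1 is true.
  3. {y6, y4, ¬y9} — y4 is true.
  4. {¬y10, y12, ¬y9} — y12 is true.
  5. {y10, ¬y9, ¬y2} — y10 is true.
  6. {y2, y9, ¬y10} — y9 is true.
  7. {y2, y11, y3} — y3 is true.
  8. {¬y7, y2} — ¬y7 is true.
  9. {¬y13, ¬y6, ¬y7} — ¬y7 is true.
  10. {y9, ¬y4} — y9 is true.
  11. {y3, y5} — y3 is true.
  12. {¬y4, ¬y8, y10} — y10 is true.
  13. {y3, y1} — y1 is true.
  14. {y3, y6} — y3 is true.
  15. {¬y6, ¬y11, ¬y13} — ¬y6 is true.
  16. {y2, ¬y13, y8} — y8 is true.
  17. {y1, y9, ¬y10} — y9 is true.
  18. {y8, ¬y4} — y8 is true.
  19. {y6, ¬y13, y12} — ¬y13 is true.
  20. {y6, y3, ¬y11} — y3 is true.
  21. {y13, y2, y8} — y8 is true.
  22. {y13, y10, ¬y1} — y10 is true.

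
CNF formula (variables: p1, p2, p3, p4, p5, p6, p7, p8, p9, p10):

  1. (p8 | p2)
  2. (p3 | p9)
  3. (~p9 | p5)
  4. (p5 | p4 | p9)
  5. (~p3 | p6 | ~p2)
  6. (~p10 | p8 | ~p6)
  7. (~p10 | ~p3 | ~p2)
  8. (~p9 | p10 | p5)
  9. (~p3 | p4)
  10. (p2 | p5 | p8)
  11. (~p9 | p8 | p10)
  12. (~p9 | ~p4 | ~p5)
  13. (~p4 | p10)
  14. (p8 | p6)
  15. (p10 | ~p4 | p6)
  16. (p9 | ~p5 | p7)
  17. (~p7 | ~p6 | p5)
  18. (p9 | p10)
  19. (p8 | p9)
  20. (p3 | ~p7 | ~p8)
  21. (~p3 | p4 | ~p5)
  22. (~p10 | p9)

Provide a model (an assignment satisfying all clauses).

p1=F, p2=F, p3=F, p4=F, p5=T, p6=F, p7=F, p8=T, p9=T, p10=T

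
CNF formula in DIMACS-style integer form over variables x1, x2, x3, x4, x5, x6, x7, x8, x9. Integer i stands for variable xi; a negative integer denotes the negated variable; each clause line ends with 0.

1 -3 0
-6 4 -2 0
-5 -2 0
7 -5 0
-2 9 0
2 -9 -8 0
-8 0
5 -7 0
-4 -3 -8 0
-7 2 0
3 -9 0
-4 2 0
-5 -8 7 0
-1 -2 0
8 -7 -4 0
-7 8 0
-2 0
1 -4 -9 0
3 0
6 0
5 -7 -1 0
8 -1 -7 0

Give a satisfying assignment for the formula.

x1 = 1, x2 = 0, x3 = 1, x4 = 0, x5 = 0, x6 = 1, x7 = 0, x8 = 0, x9 = 0

Check each clause:
  1. (NOT x3 OR x1) — x1 is true.
  2. (NOT x2 OR NOT x6 OR x4) — NOT x2 is true.
  3. (NOT x2 OR NOT x5) — NOT x5 is true.
  4. (NOT x5 OR x7) — NOT x5 is true.
  5. (NOT x2 OR x9) — NOT x2 is true.
  6. (NOT x8 OR x2 OR NOT x9) — NOT x8 is true.
  7. (NOT x8) — NOT x8 is true.
  8. (NOT x7 OR x5) — NOT x7 is true.
  9. (NOT x4 OR NOT x3 OR NOT x8) — NOT x8 is true.
  10. (NOT x7 OR x2) — NOT x7 is true.
  11. (x3 OR NOT x9) — x3 is true.
  12. (NOT x4 OR x2) — NOT x4 is true.
  13. (NOT x8 OR x7 OR NOT x5) — NOT x8 is true.
  14. (NOT x2 OR NOT x1) — NOT x2 is true.
  15. (x8 OR NOT x4 OR NOT x7) — NOT x7 is true.
  16. (x8 OR NOT x7) — NOT x7 is true.
  17. (NOT x2) — NOT x2 is true.
  18. (x1 OR NOT x4 OR NOT x9) — x1 is true.
  19. (x3) — x3 is true.
  20. (x6) — x6 is true.
  21. (NOT x1 OR x5 OR NOT x7) — NOT x7 is true.
  22. (NOT x7 OR x8 OR NOT x1) — NOT x7 is true.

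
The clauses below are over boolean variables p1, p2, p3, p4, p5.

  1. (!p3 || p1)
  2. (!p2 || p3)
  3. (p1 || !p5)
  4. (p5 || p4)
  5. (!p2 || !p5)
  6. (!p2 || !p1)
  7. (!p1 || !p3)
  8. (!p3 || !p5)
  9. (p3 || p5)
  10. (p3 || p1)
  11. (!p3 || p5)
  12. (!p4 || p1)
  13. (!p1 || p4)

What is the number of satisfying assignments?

1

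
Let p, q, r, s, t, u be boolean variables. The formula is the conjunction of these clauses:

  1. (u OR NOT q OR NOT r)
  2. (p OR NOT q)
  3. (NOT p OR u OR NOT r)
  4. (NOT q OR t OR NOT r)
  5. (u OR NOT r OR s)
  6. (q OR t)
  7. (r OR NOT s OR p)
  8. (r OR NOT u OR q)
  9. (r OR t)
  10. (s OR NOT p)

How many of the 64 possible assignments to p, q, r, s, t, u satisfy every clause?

Split on r, then q.
  r=1, q=1: remaining (p,s,t,u) ∈ {(1,1,1,1)} — 1.
  r=1, q=0: remaining (p,s,t,u) ∈ {(0,0,1,1); (0,1,1,0); (0,1,1,1); (1,1,1,1)} — 4.
  r=0, q=1: remaining (p,s,t,u) ∈ {(1,1,1,0); (1,1,1,1)} — 2.
  r=0, q=0: remaining (p,s,t,u) ∈ {(0,0,1,0); (1,1,1,0)} — 2.
Total: 1 + 4 + 2 + 2 = 9.

9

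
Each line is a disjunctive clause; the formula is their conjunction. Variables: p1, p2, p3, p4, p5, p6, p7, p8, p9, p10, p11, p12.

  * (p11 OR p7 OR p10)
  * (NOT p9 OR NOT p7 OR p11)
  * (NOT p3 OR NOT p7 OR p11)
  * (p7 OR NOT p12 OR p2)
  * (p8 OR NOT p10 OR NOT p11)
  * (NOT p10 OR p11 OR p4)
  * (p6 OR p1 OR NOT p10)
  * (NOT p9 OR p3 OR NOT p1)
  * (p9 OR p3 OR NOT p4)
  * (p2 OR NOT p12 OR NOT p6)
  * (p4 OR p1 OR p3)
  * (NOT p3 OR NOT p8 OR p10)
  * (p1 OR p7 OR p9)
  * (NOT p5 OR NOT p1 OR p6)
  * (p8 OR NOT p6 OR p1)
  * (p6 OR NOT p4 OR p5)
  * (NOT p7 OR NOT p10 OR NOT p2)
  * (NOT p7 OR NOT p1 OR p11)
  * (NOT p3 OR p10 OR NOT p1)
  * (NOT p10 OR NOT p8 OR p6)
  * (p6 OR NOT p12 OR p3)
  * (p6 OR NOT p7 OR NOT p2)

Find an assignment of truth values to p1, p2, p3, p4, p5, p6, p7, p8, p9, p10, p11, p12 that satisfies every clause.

p1 = T  p2 = T  p3 = T  p4 = T  p5 = F  p6 = T  p7 = F  p8 = F  p9 = T  p10 = T  p11 = F  p12 = T

Check each clause:
  1. (p11 OR p7 OR p10) — p10 is true.
  2. (NOT p7 OR p11 OR NOT p9) — NOT p7 is true.
  3. (p11 OR NOT p7 OR NOT p3) — NOT p7 is true.
  4. (p2 OR NOT p12 OR p7) — p2 is true.
  5. (p8 OR NOT p11 OR NOT p10) — NOT p11 is true.
  6. (p4 OR p11 OR NOT p10) — p4 is true.
  7. (p1 OR p6 OR NOT p10) — p1 is true.
  8. (p3 OR NOT p1 OR NOT p9) — p3 is true.
  9. (p9 OR NOT p4 OR p3) — p9 is true.
  10. (NOT p6 OR NOT p12 OR p2) — p2 is true.
  11. (p1 OR p3 OR p4) — p1 is true.
  12. (NOT p3 OR p10 OR NOT p8) — NOT p8 is true.
  13. (p9 OR p1 OR p7) — p1 is true.
  14. (NOT p5 OR p6 OR NOT p1) — NOT p5 is true.
  15. (NOT p6 OR p1 OR p8) — p1 is true.
  16. (NOT p4 OR p6 OR p5) — p6 is true.
  17. (NOT p2 OR NOT p10 OR NOT p7) — NOT p7 is true.
  18. (NOT p1 OR p11 OR NOT p7) — NOT p7 is true.
  19. (p10 OR NOT p1 OR NOT p3) — p10 is true.
  20. (p6 OR NOT p10 OR NOT p8) — NOT p8 is true.
  21. (p6 OR NOT p12 OR p3) — p3 is true.
  22. (NOT p7 OR NOT p2 OR p6) — NOT p7 is true.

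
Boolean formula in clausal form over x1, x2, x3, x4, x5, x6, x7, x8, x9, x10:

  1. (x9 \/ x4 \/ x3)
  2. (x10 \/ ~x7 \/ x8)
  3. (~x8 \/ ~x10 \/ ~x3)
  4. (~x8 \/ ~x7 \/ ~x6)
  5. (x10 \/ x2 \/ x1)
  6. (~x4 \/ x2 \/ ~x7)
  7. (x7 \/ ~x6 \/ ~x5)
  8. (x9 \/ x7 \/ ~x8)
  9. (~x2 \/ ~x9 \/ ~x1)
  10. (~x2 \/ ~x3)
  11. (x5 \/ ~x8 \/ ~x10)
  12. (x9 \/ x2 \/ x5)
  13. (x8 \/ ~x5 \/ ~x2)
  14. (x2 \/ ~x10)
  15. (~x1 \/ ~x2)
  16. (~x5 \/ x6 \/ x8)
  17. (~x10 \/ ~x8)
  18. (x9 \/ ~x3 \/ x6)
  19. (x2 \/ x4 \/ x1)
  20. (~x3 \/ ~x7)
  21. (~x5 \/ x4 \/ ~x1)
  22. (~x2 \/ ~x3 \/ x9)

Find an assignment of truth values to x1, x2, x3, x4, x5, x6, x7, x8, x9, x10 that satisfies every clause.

Branch on x1: take x1 = True.
  then x2 is forced to False.
  then x10 is forced to False.
The remaining clauses are satisfied by x3 = True, x4 = True, x5 = False, x6 = True, x7 = False, x8 = False, x9 = True.
Every clause has at least one true literal under this assignment.
Check each clause:
  1. (x3 \/ x4 \/ x9) — x9 is true.
  2. (~x7 \/ x10 \/ x8) — ~x7 is true.
  3. (~x3 \/ ~x8 \/ ~x10) — ~x8 is true.
  4. (~x8 \/ ~x7 \/ ~x6) — ~x8 is true.
  5. (x2 \/ x1 \/ x10) — x1 is true.
  6. (x2 \/ ~x4 \/ ~x7) — ~x7 is true.
  7. (x7 \/ ~x5 \/ ~x6) — ~x5 is true.
  8. (x7 \/ ~x8 \/ x9) — ~x8 is true.
  9. (~x2 \/ ~x9 \/ ~x1) — ~x2 is true.
  10. (~x3 \/ ~x2) — ~x2 is true.
  11. (x5 \/ ~x10 \/ ~x8) — ~x8 is true.
  12. (x2 \/ x5 \/ x9) — x9 is true.
  13. (~x2 \/ ~x5 \/ x8) — ~x5 is true.
  14. (~x10 \/ x2) — ~x10 is true.
  15. (~x2 \/ ~x1) — ~x2 is true.
  16. (~x5 \/ x6 \/ x8) — ~x5 is true.
  17. (~x10 \/ ~x8) — ~x8 is true.
  18. (x9 \/ ~x3 \/ x6) — x9 is true.
  19. (x2 \/ x4 \/ x1) — x1 is true.
  20. (~x7 \/ ~x3) — ~x7 is true.
  21. (x4 \/ ~x5 \/ ~x1) — ~x5 is true.
  22. (~x3 \/ ~x2 \/ x9) — x9 is true.

x1=T, x2=F, x3=T, x4=T, x5=F, x6=T, x7=F, x8=F, x9=T, x10=F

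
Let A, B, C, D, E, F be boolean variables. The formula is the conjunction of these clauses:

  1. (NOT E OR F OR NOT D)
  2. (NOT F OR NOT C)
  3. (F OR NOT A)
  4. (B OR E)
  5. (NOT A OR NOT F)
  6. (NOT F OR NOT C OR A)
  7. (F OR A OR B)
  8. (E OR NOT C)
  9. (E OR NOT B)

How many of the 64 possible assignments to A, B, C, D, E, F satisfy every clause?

6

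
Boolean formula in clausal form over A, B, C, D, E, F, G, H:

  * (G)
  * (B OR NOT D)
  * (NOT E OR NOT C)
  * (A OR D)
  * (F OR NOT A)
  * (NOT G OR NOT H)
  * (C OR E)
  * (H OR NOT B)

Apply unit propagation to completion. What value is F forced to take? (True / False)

Unit clause (G) sets G = True.
(NOT H OR NOT G) with G = True leaves only NOT H, so H = False.
(NOT B OR H): since H = False, the clause reduces to (NOT B). B = False.
In (NOT D OR B), B is now false; NOT D must hold, so D = False.
In (A OR D), D is now false; A must hold, so A = True.
From (F OR NOT A) and A = True: F = True.

True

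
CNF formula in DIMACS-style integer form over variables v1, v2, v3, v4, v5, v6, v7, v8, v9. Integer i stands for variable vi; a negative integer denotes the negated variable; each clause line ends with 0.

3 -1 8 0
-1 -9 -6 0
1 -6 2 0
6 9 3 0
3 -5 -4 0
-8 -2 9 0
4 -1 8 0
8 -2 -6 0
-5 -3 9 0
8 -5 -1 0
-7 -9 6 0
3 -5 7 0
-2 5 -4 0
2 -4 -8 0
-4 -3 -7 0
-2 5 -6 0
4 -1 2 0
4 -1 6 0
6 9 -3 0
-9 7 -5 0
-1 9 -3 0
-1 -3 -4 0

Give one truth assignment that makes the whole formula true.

v1=False, v2=False, v3=True, v4=True, v5=False, v6=False, v7=False, v8=False, v9=True

Check each clause:
  1. (¬v1 ∨ v3 ∨ v8) — v3 is true.
  2. (¬v6 ∨ ¬v9 ∨ ¬v1) — ¬v6 is true.
  3. (v1 ∨ ¬v6 ∨ v2) — ¬v6 is true.
  4. (v3 ∨ v6 ∨ v9) — v9 is true.
  5. (v3 ∨ ¬v5 ∨ ¬v4) — v3 is true.
  6. (¬v8 ∨ ¬v2 ∨ v9) — ¬v8 is true.
  7. (v4 ∨ v8 ∨ ¬v1) — v4 is true.
  8. (¬v2 ∨ ¬v6 ∨ v8) — ¬v6 is true.
  9. (v9 ∨ ¬v5 ∨ ¬v3) — v9 is true.
  10. (¬v5 ∨ ¬v1 ∨ v8) — ¬v5 is true.
  11. (¬v7 ∨ ¬v9 ∨ v6) — ¬v7 is true.
  12. (v7 ∨ ¬v5 ∨ v3) — v3 is true.
  13. (¬v4 ∨ v5 ∨ ¬v2) — ¬v2 is true.
  14. (v2 ∨ ¬v8 ∨ ¬v4) — ¬v8 is true.
  15. (¬v7 ∨ ¬v3 ∨ ¬v4) — ¬v7 is true.
  16. (¬v2 ∨ v5 ∨ ¬v6) — ¬v6 is true.
  17. (v4 ∨ v2 ∨ ¬v1) — v4 is true.
  18. (v6 ∨ v4 ∨ ¬v1) — v4 is true.
  19. (v6 ∨ ¬v3 ∨ v9) — v9 is true.
  20. (¬v5 ∨ v7 ∨ ¬v9) — ¬v5 is true.
  21. (¬v3 ∨ ¬v1 ∨ v9) — v9 is true.
  22. (¬v1 ∨ ¬v4 ∨ ¬v3) — ¬v1 is true.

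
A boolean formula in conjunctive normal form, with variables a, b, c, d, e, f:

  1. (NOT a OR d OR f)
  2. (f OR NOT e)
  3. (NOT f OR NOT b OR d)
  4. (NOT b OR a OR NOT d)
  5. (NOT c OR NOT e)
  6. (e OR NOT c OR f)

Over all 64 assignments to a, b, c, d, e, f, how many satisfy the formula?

20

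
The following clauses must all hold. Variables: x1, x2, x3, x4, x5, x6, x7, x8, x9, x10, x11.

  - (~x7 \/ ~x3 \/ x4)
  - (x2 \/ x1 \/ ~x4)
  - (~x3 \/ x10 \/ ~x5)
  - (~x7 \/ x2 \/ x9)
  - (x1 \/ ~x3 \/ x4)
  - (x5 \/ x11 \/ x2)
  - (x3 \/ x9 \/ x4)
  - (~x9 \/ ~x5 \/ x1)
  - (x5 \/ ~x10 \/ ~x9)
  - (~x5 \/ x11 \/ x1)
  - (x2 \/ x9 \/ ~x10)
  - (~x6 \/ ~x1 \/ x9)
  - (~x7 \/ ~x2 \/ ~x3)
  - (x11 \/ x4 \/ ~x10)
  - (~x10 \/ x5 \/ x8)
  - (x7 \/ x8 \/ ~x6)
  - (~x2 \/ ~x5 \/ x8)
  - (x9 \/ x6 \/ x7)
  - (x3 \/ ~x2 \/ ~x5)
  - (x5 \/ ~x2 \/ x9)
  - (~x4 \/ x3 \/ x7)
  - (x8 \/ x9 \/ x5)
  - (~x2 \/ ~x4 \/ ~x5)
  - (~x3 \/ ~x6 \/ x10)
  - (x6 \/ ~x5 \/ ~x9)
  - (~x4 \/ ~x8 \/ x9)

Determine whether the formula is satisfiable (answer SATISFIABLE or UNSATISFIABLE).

Pure literal: x11 appears only positively; assign x11 = True.
Branch on x1: take x1 = False.
Branch on x2: take x2 = True.
For the remaining variables, x3 = False, x4 = True, x5 = False, x6 = True, x7 = True, x8 = True, x9 = True, x10 = False works.
Every clause has at least one true literal under this assignment.
So x1=False, x2=True, x3=False, x4=True, x5=False, x6=True, x7=True, x8=True, x9=True, x10=False, x11=True is a satisfying assignment.

SATISFIABLE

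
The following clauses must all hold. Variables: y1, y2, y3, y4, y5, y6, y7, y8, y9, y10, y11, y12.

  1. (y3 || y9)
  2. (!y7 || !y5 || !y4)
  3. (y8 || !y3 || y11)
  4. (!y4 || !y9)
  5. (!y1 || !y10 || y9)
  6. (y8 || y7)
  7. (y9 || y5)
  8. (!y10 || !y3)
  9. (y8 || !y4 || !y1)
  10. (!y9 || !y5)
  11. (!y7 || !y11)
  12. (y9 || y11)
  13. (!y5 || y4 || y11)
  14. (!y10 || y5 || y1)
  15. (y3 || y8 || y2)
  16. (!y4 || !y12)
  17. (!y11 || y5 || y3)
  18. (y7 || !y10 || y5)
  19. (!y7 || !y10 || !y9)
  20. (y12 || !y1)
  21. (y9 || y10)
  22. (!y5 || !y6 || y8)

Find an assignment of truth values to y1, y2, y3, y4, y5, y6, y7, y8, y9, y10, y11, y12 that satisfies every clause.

y6 occurs only negated in the remaining clauses — set y6 = False.
y8 occurs only positively in the remaining clauses — set y8 = True.
Branch on y1: take y1 = False.
Try y3 = False.
  then y9 is forced to True.
  then y4 is forced to False.
  then y5 is forced to False.
  then y10 is forced to False.
  then y11 is forced to False.
y2, y7, y12 are now unconstrained; take y2 = False, y7 = False, y12 = True.
Every clause has at least one true literal under this assignment.

y1 = F, y2 = F, y3 = F, y4 = F, y5 = F, y6 = F, y7 = F, y8 = T, y9 = T, y10 = F, y11 = F, y12 = T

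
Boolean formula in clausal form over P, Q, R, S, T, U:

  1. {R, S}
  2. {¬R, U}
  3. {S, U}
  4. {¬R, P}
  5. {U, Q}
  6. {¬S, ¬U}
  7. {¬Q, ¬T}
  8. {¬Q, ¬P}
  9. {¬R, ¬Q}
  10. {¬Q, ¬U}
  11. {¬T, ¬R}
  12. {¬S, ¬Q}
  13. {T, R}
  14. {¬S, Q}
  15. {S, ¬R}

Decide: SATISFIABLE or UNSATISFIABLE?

UNSATISFIABLE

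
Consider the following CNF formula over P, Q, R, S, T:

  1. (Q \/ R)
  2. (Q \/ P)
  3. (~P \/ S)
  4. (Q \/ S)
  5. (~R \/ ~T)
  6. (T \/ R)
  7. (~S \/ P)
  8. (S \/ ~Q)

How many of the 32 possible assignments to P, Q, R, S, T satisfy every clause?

Satisfying assignments:
  P=T Q=F R=T S=T T=F
  P=T Q=T R=F S=T T=T
  P=T Q=T R=T S=T T=F
Count: 3.

3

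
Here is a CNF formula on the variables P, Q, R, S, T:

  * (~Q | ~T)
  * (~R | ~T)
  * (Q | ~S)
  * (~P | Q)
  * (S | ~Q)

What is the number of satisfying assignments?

Satisfying assignments:
  P=0 Q=0 R=0 S=0 T=0
  P=0 Q=0 R=0 S=0 T=1
  P=0 Q=0 R=1 S=0 T=0
  P=0 Q=1 R=0 S=1 T=0
  P=0 Q=1 R=1 S=1 T=0
  P=1 Q=1 R=0 S=1 T=0
  P=1 Q=1 R=1 S=1 T=0
That's 7 in total.

7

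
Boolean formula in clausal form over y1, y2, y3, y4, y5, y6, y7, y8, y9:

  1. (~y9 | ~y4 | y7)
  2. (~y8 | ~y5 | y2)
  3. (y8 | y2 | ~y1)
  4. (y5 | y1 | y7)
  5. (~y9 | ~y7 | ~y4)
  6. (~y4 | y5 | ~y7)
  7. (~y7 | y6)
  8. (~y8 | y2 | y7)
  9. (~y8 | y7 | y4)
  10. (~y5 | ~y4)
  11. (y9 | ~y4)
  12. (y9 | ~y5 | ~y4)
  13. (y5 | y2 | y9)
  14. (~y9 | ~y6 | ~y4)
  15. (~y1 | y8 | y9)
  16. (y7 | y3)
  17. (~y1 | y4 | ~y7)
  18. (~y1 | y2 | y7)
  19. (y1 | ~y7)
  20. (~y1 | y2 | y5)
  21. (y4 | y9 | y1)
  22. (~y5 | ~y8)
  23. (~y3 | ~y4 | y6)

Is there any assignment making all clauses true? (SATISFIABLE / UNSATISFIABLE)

y2 occurs only positively in the remaining clauses — set y2 = True.
Try y1 = True.
The remaining clauses are satisfied by y3 = True, y4 = False, y5 = False, y6 = True, y7 = False, y8 = False, y9 = True.
Every clause has at least one true literal under this assignment.
So y1=T, y2=T, y3=T, y4=F, y5=F, y6=T, y7=F, y8=F, y9=T is a satisfying assignment.

SATISFIABLE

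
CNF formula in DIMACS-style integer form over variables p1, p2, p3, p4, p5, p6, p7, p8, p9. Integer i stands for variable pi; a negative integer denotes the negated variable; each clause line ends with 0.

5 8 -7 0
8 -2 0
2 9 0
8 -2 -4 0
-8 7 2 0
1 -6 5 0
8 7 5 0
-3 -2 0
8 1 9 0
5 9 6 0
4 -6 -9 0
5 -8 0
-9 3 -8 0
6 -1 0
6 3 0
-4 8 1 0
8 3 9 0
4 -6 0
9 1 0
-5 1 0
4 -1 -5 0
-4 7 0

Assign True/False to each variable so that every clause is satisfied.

p1=True, p2=False, p3=True, p4=True, p5=True, p6=True, p7=True, p8=False, p9=True

Check each clause:
  1. (p8 | p5 | ~p7) — p5 is true.
  2. (p8 | ~p2) — ~p2 is true.
  3. (p2 | p9) — p9 is true.
  4. (~p2 | ~p4 | p8) — ~p2 is true.
  5. (p2 | ~p8 | p7) — ~p8 is true.
  6. (p1 | p5 | ~p6) — p1 is true.
  7. (p7 | p8 | p5) — p5 is true.
  8. (~p2 | ~p3) — ~p2 is true.
  9. (p9 | p1 | p8) — p1 is true.
  10. (p5 | p9 | p6) — p9 is true.
  11. (p4 | ~p6 | ~p9) — p4 is true.
  12. (p5 | ~p8) — ~p8 is true.
  13. (~p8 | p3 | ~p9) — ~p8 is true.
  14. (~p1 | p6) — p6 is true.
  15. (p3 | p6) — p3 is true.
  16. (p1 | ~p4 | p8) — p1 is true.
  17. (p9 | p3 | p8) — p9 is true.
  18. (~p6 | p4) — p4 is true.
  19. (p9 | p1) — p9 is true.
  20. (~p5 | p1) — p1 is true.
  21. (~p5 | p4 | ~p1) — p4 is true.
  22. (p7 | ~p4) — p7 is true.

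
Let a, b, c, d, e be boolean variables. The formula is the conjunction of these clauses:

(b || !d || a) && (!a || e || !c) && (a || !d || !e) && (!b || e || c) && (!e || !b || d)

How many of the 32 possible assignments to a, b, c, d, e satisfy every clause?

14

Case analysis on e and a:
  e=T, a=T: c free; 3 ways for (b,d) × 2^1 = 6.
  e=T, a=F: remaining (b,c,d) ∈ {(F,F,F); (F,T,F)} — 2.
  e=F, a=T: remaining (b,c,d) ∈ {(F,F,F); (F,F,T)} — 2.
  e=F, a=F: remaining (b,c,d) ∈ {(F,F,F); (F,T,F); (T,T,F); (T,T,T)} — 4.
Total: 6 + 2 + 2 + 4 = 14.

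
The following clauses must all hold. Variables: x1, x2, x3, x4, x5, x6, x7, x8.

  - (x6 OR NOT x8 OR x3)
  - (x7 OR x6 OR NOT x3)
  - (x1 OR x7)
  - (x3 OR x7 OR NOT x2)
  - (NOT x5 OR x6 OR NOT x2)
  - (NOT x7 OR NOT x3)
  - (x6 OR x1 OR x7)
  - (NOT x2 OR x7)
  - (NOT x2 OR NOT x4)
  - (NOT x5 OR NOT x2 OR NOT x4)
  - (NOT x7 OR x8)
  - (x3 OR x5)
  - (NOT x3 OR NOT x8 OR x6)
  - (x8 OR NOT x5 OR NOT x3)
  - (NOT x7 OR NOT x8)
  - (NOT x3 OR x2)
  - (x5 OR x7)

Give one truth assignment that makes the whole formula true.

x1=1, x2=0, x3=0, x4=1, x5=1, x6=1, x7=0, x8=0

x1 occurs only positively in the remaining clauses — set x1 = True.
Pure literal: x6 appears only positively; assign x6 = True.
Try x2 = False.
  then x3 is forced to False.
  then x5 is forced to True.
Try x7 = False.
x4, x8 are now unconstrained; take x4 = True, x8 = False.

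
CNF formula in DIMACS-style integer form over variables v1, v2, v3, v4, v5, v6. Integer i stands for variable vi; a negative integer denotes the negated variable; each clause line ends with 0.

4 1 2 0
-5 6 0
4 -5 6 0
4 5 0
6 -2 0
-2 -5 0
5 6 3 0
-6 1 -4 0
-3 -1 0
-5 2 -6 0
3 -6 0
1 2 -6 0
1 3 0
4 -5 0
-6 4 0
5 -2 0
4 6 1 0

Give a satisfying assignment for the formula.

Set v1 = False and propagate.
  then v3 is forced to True.
Try v2 = False.
  then v4 is forced to True.
  then v6 is forced to False.
  then v5 is forced to False.

v1=F, v2=F, v3=T, v4=T, v5=F, v6=F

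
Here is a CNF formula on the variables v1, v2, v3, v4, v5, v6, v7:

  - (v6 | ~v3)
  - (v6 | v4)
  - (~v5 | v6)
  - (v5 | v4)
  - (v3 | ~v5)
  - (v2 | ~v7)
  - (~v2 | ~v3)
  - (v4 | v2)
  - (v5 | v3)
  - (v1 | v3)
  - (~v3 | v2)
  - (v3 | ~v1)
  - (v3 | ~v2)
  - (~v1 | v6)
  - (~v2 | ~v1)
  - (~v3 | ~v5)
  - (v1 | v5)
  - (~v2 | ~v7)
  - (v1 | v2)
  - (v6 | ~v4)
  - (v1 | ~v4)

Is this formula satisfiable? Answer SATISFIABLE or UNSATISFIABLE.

v3 = True:
  propagation gives v6=True, v2=False; an empty clause results — contradiction.
v3 = False:
  propagation gives v5=False; an empty clause results — contradiction.
Every branch closes, so no satisfying assignment exists.

UNSATISFIABLE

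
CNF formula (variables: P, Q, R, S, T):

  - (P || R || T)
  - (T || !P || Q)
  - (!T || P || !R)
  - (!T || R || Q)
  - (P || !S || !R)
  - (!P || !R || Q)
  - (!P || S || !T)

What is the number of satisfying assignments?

10

Case analysis on P and R:
  P=T, R=T: remaining (Q,S,T) ∈ {(T,F,F); (T,T,F); (T,T,T)} — 3.
  P=T, R=F: remaining (Q,S,T) ∈ {(T,F,F); (T,T,F); (T,T,T)} — 3.
  P=F, R=T: remaining (Q,S,T) ∈ {(F,F,F); (T,F,F)} — 2.
  P=F, R=F: remaining (Q,S,T) ∈ {(T,F,T); (T,T,T)} — 2.
Total: 3 + 3 + 2 + 2 = 10.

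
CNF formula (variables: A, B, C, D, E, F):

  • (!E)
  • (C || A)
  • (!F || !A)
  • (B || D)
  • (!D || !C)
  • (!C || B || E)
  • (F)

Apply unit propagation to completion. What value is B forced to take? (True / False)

Unit clause (!E) sets E = False.
Unit clause (F) sets F = True.
(!A || !F) with F = True leaves only !A, so A = False.
In (A || C), A is now false; C must hold, so C = True.
From (!C || !D) and C = True: D = False.
From (B || D) and D = False: B = True.

True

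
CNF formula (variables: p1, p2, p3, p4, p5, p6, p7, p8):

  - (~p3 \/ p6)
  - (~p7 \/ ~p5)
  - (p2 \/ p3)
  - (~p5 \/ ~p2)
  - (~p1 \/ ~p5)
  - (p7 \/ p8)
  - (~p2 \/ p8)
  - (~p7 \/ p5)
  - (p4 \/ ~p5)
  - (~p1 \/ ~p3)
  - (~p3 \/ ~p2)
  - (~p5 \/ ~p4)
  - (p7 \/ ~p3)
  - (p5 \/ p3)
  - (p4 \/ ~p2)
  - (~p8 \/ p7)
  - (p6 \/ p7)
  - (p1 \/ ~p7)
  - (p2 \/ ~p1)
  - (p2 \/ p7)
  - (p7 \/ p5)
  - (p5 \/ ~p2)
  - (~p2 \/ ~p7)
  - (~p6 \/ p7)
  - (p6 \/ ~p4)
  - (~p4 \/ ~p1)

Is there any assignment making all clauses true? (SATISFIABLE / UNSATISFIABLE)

UNSATISFIABLE

p7 = True:
  propagation gives p5=False; an empty clause results — contradiction.
p7 = False:
  propagation gives p8=True; an empty clause results — contradiction.
Every branch closes, so no satisfying assignment exists.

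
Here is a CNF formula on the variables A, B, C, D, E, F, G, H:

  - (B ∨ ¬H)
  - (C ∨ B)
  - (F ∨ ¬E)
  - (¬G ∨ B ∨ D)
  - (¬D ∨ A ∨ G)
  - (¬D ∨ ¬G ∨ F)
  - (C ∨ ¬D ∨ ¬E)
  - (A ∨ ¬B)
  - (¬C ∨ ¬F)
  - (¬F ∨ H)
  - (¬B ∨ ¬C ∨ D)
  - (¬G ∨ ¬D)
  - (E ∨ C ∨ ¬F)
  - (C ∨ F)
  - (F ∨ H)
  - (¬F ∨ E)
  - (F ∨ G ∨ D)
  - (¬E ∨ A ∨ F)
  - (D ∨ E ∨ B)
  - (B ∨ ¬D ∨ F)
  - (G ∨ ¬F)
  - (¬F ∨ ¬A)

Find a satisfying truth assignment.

A = True, B = True, C = True, D = True, E = False, F = False, G = False, H = True

Try A = True.
  then F is forced to False.
  then E is forced to False.
  then C is forced to True.
  then H is forced to True.
  then B is forced to True.
  then D is forced to True.
  then G is forced to False.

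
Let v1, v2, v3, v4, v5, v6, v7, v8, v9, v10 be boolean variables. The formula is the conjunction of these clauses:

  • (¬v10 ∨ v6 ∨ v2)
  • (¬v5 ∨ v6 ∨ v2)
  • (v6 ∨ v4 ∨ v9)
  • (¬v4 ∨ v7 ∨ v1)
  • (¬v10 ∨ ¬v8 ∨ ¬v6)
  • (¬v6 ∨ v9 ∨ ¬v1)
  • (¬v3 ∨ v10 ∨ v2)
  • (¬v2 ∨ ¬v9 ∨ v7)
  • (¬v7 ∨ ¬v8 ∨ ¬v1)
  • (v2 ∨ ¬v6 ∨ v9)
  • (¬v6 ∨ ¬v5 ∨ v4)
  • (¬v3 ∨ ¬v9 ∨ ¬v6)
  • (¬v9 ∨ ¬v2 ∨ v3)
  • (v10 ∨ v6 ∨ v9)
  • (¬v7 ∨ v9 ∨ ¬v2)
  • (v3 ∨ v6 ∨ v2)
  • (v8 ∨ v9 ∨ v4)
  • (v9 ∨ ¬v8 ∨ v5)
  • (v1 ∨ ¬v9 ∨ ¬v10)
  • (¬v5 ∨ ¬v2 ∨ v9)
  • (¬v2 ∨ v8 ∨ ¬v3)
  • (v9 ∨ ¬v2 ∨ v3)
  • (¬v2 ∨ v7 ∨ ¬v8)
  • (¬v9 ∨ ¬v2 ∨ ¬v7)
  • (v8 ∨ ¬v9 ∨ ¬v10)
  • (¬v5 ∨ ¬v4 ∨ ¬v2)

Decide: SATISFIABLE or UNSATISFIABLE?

SATISFIABLE

Set v1 = True and propagate.
Set v2 = False and propagate.
Try v3 = False.
  then v6 is forced to True.
  then v9 is forced to True.
The remaining clauses are satisfied by v4 = True, v5 = False, v7 = False, v8 = True, v10 = False.
Every clause has at least one true literal under this assignment.
So v1=T  v2=F  v3=F  v4=T  v5=F  v6=T  v7=F  v8=T  v9=T  v10=F is a satisfying assignment.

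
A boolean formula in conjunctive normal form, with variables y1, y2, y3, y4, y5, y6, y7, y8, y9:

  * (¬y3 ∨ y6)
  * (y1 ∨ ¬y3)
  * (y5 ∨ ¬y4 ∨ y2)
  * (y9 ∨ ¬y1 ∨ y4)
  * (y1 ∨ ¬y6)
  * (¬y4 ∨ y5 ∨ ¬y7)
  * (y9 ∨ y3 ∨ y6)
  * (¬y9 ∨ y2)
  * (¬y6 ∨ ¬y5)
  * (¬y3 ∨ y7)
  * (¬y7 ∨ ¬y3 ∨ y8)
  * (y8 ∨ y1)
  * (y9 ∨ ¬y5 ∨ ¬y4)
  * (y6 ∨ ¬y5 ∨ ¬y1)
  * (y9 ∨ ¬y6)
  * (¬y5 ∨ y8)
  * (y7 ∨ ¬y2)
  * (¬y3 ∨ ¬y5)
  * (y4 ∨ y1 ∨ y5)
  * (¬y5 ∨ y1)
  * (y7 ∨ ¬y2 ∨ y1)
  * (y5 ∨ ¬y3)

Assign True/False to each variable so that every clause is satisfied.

Set y1 = True and propagate.
Branch on y2: take y2 = True.
  then y7 is forced to True.
Set y3 = False and propagate.
For the remaining variables, y4 = False, y5 = False, y6 = True, y8 = False, y9 = True works.
Check each clause:
  1. (¬y3 ∨ y6) — ¬y3 is true.
  2. (y1 ∨ ¬y3) — y1 is true.
  3. (¬y4 ∨ y2 ∨ y5) — y2 is true.
  4. (y9 ∨ y4 ∨ ¬y1) — y9 is true.
  5. (y1 ∨ ¬y6) — y1 is true.
  6. (¬y7 ∨ y5 ∨ ¬y4) — ¬y4 is true.
  7. (y6 ∨ y9 ∨ y3) — y9 is true.
  8. (y2 ∨ ¬y9) — y2 is true.
  9. (¬y5 ∨ ¬y6) — ¬y5 is true.
  10. (y7 ∨ ¬y3) — ¬y3 is true.
  11. (¬y3 ∨ y8 ∨ ¬y7) — ¬y3 is true.
  12. (y1 ∨ y8) — y1 is true.
  13. (y9 ∨ ¬y5 ∨ ¬y4) — y9 is true.
  14. (y6 ∨ ¬y1 ∨ ¬y5) — ¬y5 is true.
  15. (y9 ∨ ¬y6) — y9 is true.
  16. (y8 ∨ ¬y5) — ¬y5 is true.
  17. (y7 ∨ ¬y2) — y7 is true.
  18. (¬y3 ∨ ¬y5) — ¬y5 is true.
  19. (y1 ∨ y4 ∨ y5) — y1 is true.
  20. (¬y5 ∨ y1) — y1 is true.
  21. (y1 ∨ y7 ∨ ¬y2) — y1 is true.
  22. (y5 ∨ ¬y3) — ¬y3 is true.

y1=T, y2=T, y3=F, y4=F, y5=F, y6=T, y7=T, y8=F, y9=T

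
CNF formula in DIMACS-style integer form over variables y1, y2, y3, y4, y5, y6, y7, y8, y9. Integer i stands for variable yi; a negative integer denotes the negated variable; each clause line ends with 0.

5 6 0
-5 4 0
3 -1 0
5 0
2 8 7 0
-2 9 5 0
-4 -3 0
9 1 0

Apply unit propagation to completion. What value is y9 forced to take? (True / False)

(y5) stands alone — y5 = True.
From (y4 ∨ ¬y5) and y5 = True: y4 = True.
In (¬y4 ∨ ¬y3), ¬y4 is now false; ¬y3 must hold, so y3 = False.
From (y3 ∨ ¬y1) and y3 = False: y1 = False.
(y9 ∨ y1) with y1 = False leaves only y9, so y9 = True.

True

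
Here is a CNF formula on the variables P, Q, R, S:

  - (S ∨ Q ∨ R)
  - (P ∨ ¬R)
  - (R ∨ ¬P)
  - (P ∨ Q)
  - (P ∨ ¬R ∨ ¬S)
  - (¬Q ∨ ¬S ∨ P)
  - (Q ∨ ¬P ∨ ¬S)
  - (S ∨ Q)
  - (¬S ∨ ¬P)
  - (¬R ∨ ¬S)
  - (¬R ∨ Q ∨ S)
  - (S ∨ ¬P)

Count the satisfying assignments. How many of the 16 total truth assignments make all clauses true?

1

The models are:
  P=F Q=T R=F S=F
That's 1 in total.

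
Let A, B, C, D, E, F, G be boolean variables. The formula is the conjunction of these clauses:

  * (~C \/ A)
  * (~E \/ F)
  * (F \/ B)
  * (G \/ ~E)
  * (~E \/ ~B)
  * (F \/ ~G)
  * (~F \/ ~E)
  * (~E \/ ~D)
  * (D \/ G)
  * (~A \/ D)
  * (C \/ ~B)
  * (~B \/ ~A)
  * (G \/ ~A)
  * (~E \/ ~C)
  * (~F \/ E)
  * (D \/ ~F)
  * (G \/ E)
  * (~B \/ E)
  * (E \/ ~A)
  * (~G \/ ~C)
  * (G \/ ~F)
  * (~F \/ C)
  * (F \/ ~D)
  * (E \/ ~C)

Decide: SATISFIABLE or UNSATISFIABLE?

E = True:
  propagation gives F=True; an empty clause results — contradiction.
E = False:
  propagation gives F=False, B=True; an empty clause results — contradiction.
Every branch closes, so no satisfying assignment exists.

UNSATISFIABLE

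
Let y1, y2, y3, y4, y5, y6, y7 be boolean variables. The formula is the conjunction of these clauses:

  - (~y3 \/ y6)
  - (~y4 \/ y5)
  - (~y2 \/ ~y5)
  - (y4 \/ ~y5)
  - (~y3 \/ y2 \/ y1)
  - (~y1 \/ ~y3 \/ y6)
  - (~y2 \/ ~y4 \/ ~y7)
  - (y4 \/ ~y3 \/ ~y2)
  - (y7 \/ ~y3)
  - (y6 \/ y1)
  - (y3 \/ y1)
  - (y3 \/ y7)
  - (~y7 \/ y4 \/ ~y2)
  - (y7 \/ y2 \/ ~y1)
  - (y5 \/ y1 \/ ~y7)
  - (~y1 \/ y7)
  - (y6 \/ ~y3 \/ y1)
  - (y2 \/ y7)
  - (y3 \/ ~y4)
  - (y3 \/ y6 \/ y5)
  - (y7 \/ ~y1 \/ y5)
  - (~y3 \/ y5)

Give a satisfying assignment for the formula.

y1 = T, y2 = F, y3 = F, y4 = F, y5 = F, y6 = T, y7 = T

y6 occurs only positively in the remaining clauses — set y6 = True.
Set y1 = True and propagate.
  then y7 is forced to True.
Set y2 = False and propagate.
For the remaining variables, y3 = False, y4 = False, y5 = False works.
Check each clause:
  1. (y6 \/ ~y3) — ~y3 is true.
  2. (y5 \/ ~y4) — ~y4 is true.
  3. (~y5 \/ ~y2) — ~y5 is true.
  4. (~y5 \/ y4) — ~y5 is true.
  5. (y1 \/ y2 \/ ~y3) — y1 is true.
  6. (y6 \/ ~y1 \/ ~y3) — ~y3 is true.
  7. (~y7 \/ ~y2 \/ ~y4) — ~y4 is true.
  8. (~y2 \/ y4 \/ ~y3) — ~y3 is true.
  9. (y7 \/ ~y3) — ~y3 is true.
  10. (y6 \/ y1) — y1 is true.
  11. (y1 \/ y3) — y1 is true.
  12. (y3 \/ y7) — y7 is true.
  13. (y4 \/ ~y7 \/ ~y2) — ~y2 is true.
  14. (y2 \/ ~y1 \/ y7) — y7 is true.
  15. (~y7 \/ y1 \/ y5) — y1 is true.
  16. (y7 \/ ~y1) — y7 is true.
  17. (~y3 \/ y6 \/ y1) — y1 is true.
  18. (y7 \/ y2) — y7 is true.
  19. (~y4 \/ y3) — ~y4 is true.
  20. (y3 \/ y6 \/ y5) — y6 is true.
  21. (y5 \/ ~y1 \/ y7) — y7 is true.
  22. (y5 \/ ~y3) — ~y3 is true.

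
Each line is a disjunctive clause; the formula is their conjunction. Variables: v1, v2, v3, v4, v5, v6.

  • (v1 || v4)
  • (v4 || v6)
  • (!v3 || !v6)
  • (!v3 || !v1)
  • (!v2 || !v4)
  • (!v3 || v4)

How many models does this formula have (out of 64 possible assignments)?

14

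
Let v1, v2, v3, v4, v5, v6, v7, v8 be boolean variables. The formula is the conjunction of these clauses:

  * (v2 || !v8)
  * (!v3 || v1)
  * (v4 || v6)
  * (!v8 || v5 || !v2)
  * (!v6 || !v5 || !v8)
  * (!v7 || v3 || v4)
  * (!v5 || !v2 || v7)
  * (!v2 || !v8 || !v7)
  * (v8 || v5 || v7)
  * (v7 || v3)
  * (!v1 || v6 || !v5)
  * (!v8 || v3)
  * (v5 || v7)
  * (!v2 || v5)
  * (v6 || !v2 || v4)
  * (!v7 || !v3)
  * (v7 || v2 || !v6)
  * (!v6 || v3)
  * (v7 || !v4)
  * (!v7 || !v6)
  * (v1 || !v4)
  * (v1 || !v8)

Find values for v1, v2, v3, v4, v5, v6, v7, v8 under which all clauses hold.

v1=1  v2=0  v3=0  v4=1  v5=0  v6=0  v7=1  v8=0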